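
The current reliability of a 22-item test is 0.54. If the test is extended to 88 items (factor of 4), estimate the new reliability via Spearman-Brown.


r_new = (n * rxx) / (1 + (n-1) * rxx)
r_new = (4 * 0.54) / (1 + 3 * 0.54)
r_new = 2.16 / 2.62
r_new = 0.8244

0.8244


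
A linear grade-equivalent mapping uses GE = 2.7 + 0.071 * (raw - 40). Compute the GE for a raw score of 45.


raw - median = 45 - 40 = 5
slope * diff = 0.071 * 5 = 0.355
GE = 2.7 + 0.355
GE = 3.055

3.055


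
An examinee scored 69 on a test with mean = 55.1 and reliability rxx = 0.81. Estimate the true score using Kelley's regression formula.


T_est = rxx * X + (1 - rxx) * mean
T_est = 0.81 * 69 + 0.19 * 55.1
T_est = 55.89 + 10.469
T_est = 66.359

66.359


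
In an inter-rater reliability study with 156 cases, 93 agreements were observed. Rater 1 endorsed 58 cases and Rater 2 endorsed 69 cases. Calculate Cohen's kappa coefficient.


P_o = 93/156 = 0.596154
P_e = (58*69 + 98*87) / 24336 = 0.514793
kappa = (P_o - P_e) / (1 - P_e)
kappa = (0.596154 - 0.514793) / (1 - 0.514793)
kappa = 0.1677

0.1677


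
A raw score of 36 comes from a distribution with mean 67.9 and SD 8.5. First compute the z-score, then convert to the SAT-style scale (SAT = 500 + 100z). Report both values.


z = (X - mean) / SD = (36 - 67.9) / 8.5
z = -31.9 / 8.5
z = -3.7529
SAT-scale = SAT = 500 + 100z
Carry z at full precision (z = -31.9 / 8.5) into the conversion:
SAT-scale = 500 + 100 * (-31.9 / 8.5) = 500 + -3190 / 8.5
SAT-scale = 500 + -375.2941
SAT-scale = 124.7059

124.7059


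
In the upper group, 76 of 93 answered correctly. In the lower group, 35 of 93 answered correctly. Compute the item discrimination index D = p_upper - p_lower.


p_upper = 76/93 = 0.8172
p_lower = 35/93 = 0.3763
D = 0.8172 - 0.3763 = 0.4409

0.4409


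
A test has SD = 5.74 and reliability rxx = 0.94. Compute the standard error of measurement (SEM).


SEM = SD * sqrt(1 - rxx)
SEM = 5.74 * sqrt(1 - 0.94)
SEM = 5.74 * sqrt(0.06) = 5.74 * 0.244949
SEM = 1.406

1.406


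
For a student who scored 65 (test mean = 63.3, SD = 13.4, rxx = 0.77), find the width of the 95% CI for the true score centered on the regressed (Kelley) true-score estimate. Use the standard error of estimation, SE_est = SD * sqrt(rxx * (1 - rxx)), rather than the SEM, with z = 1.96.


True score estimate = 0.77*65 + 0.23*63.3 = 64.609
SE_est = SD * sqrt(rxx * (1 - rxx)) = 13.4 * sqrt(0.77 * 0.23) = 13.4 * sqrt(0.1771) = 5.639156
CI = T_est +/- z * SE_est, so width = 2 * z * SE_est = 2 * 1.96 * 5.639156
Width = 22.1055

22.1055


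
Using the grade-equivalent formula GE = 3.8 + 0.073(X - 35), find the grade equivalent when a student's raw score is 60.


raw - median = 60 - 35 = 25
slope * diff = 0.073 * 25 = 1.825
GE = 3.8 + 1.825
GE = 5.625

5.625


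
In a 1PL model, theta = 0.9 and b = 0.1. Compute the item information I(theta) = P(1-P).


P = 1/(1+exp(-(0.9-0.1))) = 0.69
I = P*(1-P) = 0.69 * 0.31
I = 0.2139

0.2139


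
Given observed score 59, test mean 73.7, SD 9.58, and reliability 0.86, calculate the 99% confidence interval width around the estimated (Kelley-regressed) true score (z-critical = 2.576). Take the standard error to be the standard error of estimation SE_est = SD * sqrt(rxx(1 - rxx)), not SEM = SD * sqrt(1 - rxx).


True score estimate = 0.86*59 + 0.14*73.7 = 61.058
SE_est = SD * sqrt(rxx * (1 - rxx)) = 9.58 * sqrt(0.86 * 0.14) = 9.58 * sqrt(0.1204) = 3.324136
CI = T_est +/- z * SE_est, so width = 2 * z * SE_est = 2 * 2.576 * 3.324136
Width = 17.1259

17.1259


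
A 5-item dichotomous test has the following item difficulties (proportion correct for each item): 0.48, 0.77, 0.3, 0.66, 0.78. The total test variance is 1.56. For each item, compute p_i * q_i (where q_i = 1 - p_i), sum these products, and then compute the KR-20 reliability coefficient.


For each item, compute p_i * q_i:
  Item 1: 0.48 * 0.52 = 0.2496
  Item 2: 0.77 * 0.23 = 0.1771
  Item 3: 0.3 * 0.7 = 0.21
  Item 4: 0.66 * 0.34 = 0.2244
  Item 5: 0.78 * 0.22 = 0.1716
Sum(p_i * q_i) = 0.2496 + 0.1771 + 0.21 + 0.2244 + 0.1716 = 1.0327
KR-20 = (k/(k-1)) * (1 - Sum(p_i*q_i) / Var_total)
= (5/4) * (1 - 1.0327/1.56)
= 1.25 * 0.338
KR-20 = 0.4225

0.4225


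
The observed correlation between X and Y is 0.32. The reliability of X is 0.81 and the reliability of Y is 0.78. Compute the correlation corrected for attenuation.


r_corrected = rxy / sqrt(rxx * ryy)
= 0.32 / sqrt(0.81 * 0.78)
= 0.32 / sqrt(0.6318)
= 0.32 / 0.794858
r_corrected = 0.4026

0.4026


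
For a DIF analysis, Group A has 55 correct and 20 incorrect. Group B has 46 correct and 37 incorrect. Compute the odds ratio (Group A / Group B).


Odds_A = 55/20 = 2.75
Odds_B = 46/37 = 1.2432
OR = Odds_A / Odds_B = 2.75 / 1.2432
Exactly, OR = (55 * 37) / (20 * 46) = 2035 / 920
OR = 2.212

2.212


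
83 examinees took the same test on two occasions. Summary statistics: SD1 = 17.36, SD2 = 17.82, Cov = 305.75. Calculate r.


r = cov(X,Y) / (SD_X * SD_Y)
r = 305.75 / (17.36 * 17.82)
r = 305.75 / 309.3552
r = 0.9883

0.9883


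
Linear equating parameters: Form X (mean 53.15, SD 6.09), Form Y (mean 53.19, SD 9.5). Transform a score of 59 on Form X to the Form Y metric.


slope = SD_Y / SD_X = 9.5 / 6.09 ~ 1.5599
intercept = mean_Y - slope * mean_X = 53.19 - (9.5 / 6.09) * 53.15 ~ -29.7205
Y = slope * X + intercept. To avoid rounding drift from the rounded slope/intercept, evaluate the equivalent form Y = mean_Y + SD_Y * (X - mean_X) / SD_X at full precision:
Y = 53.19 + 9.5 * (59 - 53.15) / 6.09
Y = 53.19 + 9.5 * 5.85 / 6.09
Y = 53.19 + 55.575 / 6.09
Y = 53.19 + 9.1256
Y = 62.3156

62.3156


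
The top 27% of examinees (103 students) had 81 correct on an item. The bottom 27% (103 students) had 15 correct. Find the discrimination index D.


p_upper = 81/103 = 0.7864
p_lower = 15/103 = 0.1456
D = 0.7864 - 0.1456 = 0.6408

0.6408


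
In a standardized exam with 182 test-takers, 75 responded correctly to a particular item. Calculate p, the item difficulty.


Item difficulty p = number correct / total examinees
p = 75 / 182
p = 0.4121

0.4121


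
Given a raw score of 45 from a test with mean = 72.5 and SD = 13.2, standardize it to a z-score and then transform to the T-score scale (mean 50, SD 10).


z = (X - mean) / SD = (45 - 72.5) / 13.2
z = -27.5 / 13.2
z = -2.0833
T-score = T = 50 + 10z
Carry z at full precision (z = -27.5 / 13.2) into the conversion:
T-score = 50 + 10 * (-27.5 / 13.2) = 50 + -275 / 13.2
T-score = 50 + -20.8333
T-score = 29.1667

29.1667


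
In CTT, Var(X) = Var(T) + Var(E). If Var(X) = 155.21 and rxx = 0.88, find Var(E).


var_true = rxx * var_obs = 0.88 * 155.21 = 136.5848
var_error = var_obs - var_true
var_error = 155.21 - 136.5848
var_error = 18.6252

18.6252


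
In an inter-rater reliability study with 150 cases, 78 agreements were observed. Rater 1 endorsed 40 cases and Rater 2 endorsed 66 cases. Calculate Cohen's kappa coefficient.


P_o = 78/150 = 0.52
P_e = (40*66 + 110*84) / 22500 = 0.528
kappa = (P_o - P_e) / (1 - P_e)
kappa = (0.52 - 0.528) / (1 - 0.528)
kappa = -0.0169

-0.0169


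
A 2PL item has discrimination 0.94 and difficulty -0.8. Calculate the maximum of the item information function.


For 2PL, max info at theta = b = -0.8
I_max = a^2 / 4 = 0.94^2 / 4
= 0.8836 / 4
I_max = 0.2209

0.2209


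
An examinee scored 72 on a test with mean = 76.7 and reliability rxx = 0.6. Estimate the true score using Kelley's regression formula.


T_est = rxx * X + (1 - rxx) * mean
T_est = 0.6 * 72 + 0.4 * 76.7
T_est = 43.2 + 30.68
T_est = 73.88

73.88


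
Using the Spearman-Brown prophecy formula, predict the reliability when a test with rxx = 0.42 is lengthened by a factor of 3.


r_new = (n * rxx) / (1 + (n-1) * rxx)
r_new = (3 * 0.42) / (1 + 2 * 0.42)
r_new = 1.26 / 1.84
r_new = 0.6848

0.6848


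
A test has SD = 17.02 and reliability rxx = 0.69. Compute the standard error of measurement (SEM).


SEM = SD * sqrt(1 - rxx)
SEM = 17.02 * sqrt(1 - 0.69)
SEM = 17.02 * sqrt(0.31) = 17.02 * 0.556776
SEM = 9.4763

9.4763


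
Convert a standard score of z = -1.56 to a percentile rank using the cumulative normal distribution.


CDF(z) = 0.5 * (1 + erf(z/sqrt(2)))
erf(-1.1031) = -0.8812
CDF = 0.0594
Percentile rank = 0.0594 * 100 = 5.94

5.94


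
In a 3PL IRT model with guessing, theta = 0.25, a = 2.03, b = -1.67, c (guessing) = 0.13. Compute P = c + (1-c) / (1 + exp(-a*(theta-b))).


logit = 2.03*(0.25 - -1.67) = 3.8976
P* = 1/(1 + exp(-3.8976)) = 0.9801
P = 0.13 + (1 - 0.13) * 0.9801
P = 0.9827

0.9827


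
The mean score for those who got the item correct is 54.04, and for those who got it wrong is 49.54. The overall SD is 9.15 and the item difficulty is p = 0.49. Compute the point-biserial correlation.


q = 1 - p = 0.51
rpb = ((M1 - M0) / SD) * sqrt(p * q)
rpb = ((54.04 - 49.54) / 9.15) * sqrt(0.49 * 0.51)
rpb = 0.2459

0.2459


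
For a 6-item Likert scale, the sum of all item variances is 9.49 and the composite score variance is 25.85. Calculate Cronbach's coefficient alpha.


alpha = (k/(k-1)) * (1 - sum(si^2)/s_total^2)
= (6/5) * (1 - 9.49/25.85)
alpha = 0.7595

0.7595


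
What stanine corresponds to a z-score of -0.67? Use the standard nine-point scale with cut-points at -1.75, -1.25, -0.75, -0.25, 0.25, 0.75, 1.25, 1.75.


Stanine boundaries: [-1.75, -1.25, -0.75, -0.25, 0.25, 0.75, 1.25, 1.75]
z = -0.67
Check each boundary:
  z >= -1.75 -> could be stanine 2
  z >= -1.25 -> could be stanine 3
  z >= -0.75 -> could be stanine 4
  z < -0.25
  z < 0.25
  z < 0.75
  z < 1.25
  z < 1.75
Highest qualifying boundary gives stanine = 4

4


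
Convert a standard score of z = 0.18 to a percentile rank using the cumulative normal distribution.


CDF(z) = 0.5 * (1 + erf(z/sqrt(2)))
erf(0.1273) = 0.1428
CDF = 0.5714
Percentile rank = 0.5714 * 100 = 57.14

57.14


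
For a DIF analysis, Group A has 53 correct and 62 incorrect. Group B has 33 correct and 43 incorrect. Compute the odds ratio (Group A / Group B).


Odds_A = 53/62 = 0.8548
Odds_B = 33/43 = 0.7674
OR = Odds_A / Odds_B = 0.8548 / 0.7674
Exactly, OR = (53 * 43) / (62 * 33) = 2279 / 2046
OR = 1.1139

1.1139


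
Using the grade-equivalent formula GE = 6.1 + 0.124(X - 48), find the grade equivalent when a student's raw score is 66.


raw - median = 66 - 48 = 18
slope * diff = 0.124 * 18 = 2.232
GE = 6.1 + 2.232
GE = 8.332

8.332


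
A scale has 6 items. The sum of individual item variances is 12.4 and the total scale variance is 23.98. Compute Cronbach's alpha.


alpha = (k/(k-1)) * (1 - sum(si^2)/s_total^2)
= (6/5) * (1 - 12.4/23.98)
alpha = 0.5795

0.5795


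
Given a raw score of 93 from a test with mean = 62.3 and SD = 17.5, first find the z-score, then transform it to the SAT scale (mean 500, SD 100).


z = (X - mean) / SD = (93 - 62.3) / 17.5
z = 30.7 / 17.5
z = 1.7543
SAT-scale = SAT = 500 + 100z
Carry z at full precision (z = 30.7 / 17.5) into the conversion:
SAT-scale = 500 + 100 * (30.7 / 17.5) = 500 + 3070 / 17.5
SAT-scale = 500 + 175.4286
SAT-scale = 675.4286

675.4286


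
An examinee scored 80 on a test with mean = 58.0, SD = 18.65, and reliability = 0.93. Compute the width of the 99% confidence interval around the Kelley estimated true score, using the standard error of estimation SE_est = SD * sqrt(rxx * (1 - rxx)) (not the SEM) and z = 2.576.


True score estimate = 0.93*80 + 0.07*58.0 = 78.46
SE_est = SD * sqrt(rxx * (1 - rxx)) = 18.65 * sqrt(0.93 * 0.07) = 18.65 * sqrt(0.0651) = 4.758492
CI = T_est +/- z * SE_est, so width = 2 * z * SE_est = 2 * 2.576 * 4.758492
Width = 24.5158

24.5158


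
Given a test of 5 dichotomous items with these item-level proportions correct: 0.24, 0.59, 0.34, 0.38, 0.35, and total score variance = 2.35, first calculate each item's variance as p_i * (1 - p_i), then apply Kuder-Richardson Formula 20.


For each item, compute p_i * q_i:
  Item 1: 0.24 * 0.76 = 0.1824
  Item 2: 0.59 * 0.41 = 0.2419
  Item 3: 0.34 * 0.66 = 0.2244
  Item 4: 0.38 * 0.62 = 0.2356
  Item 5: 0.35 * 0.65 = 0.2275
Sum(p_i * q_i) = 0.1824 + 0.2419 + 0.2244 + 0.2356 + 0.2275 = 1.1118
KR-20 = (k/(k-1)) * (1 - Sum(p_i*q_i) / Var_total)
= (5/4) * (1 - 1.1118/2.35)
= 1.25 * 0.5269
KR-20 = 0.6586

0.6586


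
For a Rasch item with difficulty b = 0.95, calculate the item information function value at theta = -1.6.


P = 1/(1+exp(-(-1.6-0.95))) = 0.0724
I = P*(1-P) = 0.0724 * 0.9276
I = 0.0672

0.0672


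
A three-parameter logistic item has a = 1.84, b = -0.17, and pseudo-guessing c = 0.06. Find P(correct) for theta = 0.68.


logit = 1.84*(0.68 - -0.17) = 1.564
P* = 1/(1 + exp(-1.564)) = 0.8269
P = 0.06 + (1 - 0.06) * 0.8269
P = 0.8373

0.8373


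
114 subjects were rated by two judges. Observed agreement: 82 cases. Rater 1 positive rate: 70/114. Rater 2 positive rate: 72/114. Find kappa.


P_o = 82/114 = 0.719298
P_e = (70*72 + 44*42) / 12996 = 0.530009
kappa = (P_o - P_e) / (1 - P_e)
kappa = (0.719298 - 0.530009) / (1 - 0.530009)
kappa = 0.4028

0.4028


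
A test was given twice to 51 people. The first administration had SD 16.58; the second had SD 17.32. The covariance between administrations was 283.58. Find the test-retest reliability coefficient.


r = cov(X,Y) / (SD_X * SD_Y)
r = 283.58 / (16.58 * 17.32)
r = 283.58 / 287.1656
r = 0.9875

0.9875


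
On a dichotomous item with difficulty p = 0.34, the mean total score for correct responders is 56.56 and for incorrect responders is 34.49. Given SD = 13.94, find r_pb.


q = 1 - p = 0.66
rpb = ((M1 - M0) / SD) * sqrt(p * q)
rpb = ((56.56 - 34.49) / 13.94) * sqrt(0.34 * 0.66)
rpb = 0.75

0.75


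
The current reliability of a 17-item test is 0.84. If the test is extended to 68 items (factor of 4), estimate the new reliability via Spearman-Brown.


r_new = (n * rxx) / (1 + (n-1) * rxx)
r_new = (4 * 0.84) / (1 + 3 * 0.84)
r_new = 3.36 / 3.52
r_new = 0.9545

0.9545


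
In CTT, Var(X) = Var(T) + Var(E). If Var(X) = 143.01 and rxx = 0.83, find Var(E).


var_true = rxx * var_obs = 0.83 * 143.01 = 118.6983
var_error = var_obs - var_true
var_error = 143.01 - 118.6983
var_error = 24.3117

24.3117


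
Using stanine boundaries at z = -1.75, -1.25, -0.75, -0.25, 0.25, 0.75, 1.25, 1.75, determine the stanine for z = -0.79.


Stanine boundaries: [-1.75, -1.25, -0.75, -0.25, 0.25, 0.75, 1.25, 1.75]
z = -0.79
Check each boundary:
  z >= -1.75 -> could be stanine 2
  z >= -1.25 -> could be stanine 3
  z < -0.75
  z < -0.25
  z < 0.25
  z < 0.75
  z < 1.25
  z < 1.75
Highest qualifying boundary gives stanine = 3

3


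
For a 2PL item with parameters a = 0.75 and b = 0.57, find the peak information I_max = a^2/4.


For 2PL, max info at theta = b = 0.57
I_max = a^2 / 4 = 0.75^2 / 4
= 0.5625 / 4
I_max = 0.1406

0.1406


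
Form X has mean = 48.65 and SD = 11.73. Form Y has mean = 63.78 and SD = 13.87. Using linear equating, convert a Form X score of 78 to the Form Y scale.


slope = SD_Y / SD_X = 13.87 / 11.73 ~ 1.1824
intercept = mean_Y - slope * mean_X = 63.78 - (13.87 / 11.73) * 48.65 ~ 6.2544
Y = slope * X + intercept. To avoid rounding drift from the rounded slope/intercept, evaluate the equivalent form Y = mean_Y + SD_Y * (X - mean_X) / SD_X at full precision:
Y = 63.78 + 13.87 * (78 - 48.65) / 11.73
Y = 63.78 + 13.87 * 29.35 / 11.73
Y = 63.78 + 407.0845 / 11.73
Y = 63.78 + 34.7046
Y = 98.4846

98.4846


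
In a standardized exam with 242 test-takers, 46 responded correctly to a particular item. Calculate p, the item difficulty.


Item difficulty p = number correct / total examinees
p = 46 / 242
p = 0.1901

0.1901


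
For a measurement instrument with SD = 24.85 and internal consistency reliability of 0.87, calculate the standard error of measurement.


SEM = SD * sqrt(1 - rxx)
SEM = 24.85 * sqrt(1 - 0.87)
SEM = 24.85 * sqrt(0.13) = 24.85 * 0.360555
SEM = 8.9598

8.9598


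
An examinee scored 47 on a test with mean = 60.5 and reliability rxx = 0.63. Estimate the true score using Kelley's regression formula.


T_est = rxx * X + (1 - rxx) * mean
T_est = 0.63 * 47 + 0.37 * 60.5
T_est = 29.61 + 22.385
T_est = 51.995

51.995


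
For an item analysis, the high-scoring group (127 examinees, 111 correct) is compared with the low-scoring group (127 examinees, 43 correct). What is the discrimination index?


p_upper = 111/127 = 0.874
p_lower = 43/127 = 0.3386
D = 0.874 - 0.3386 = 0.5354

0.5354


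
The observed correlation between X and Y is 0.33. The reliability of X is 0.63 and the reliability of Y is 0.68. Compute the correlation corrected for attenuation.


r_corrected = rxy / sqrt(rxx * ryy)
= 0.33 / sqrt(0.63 * 0.68)
= 0.33 / sqrt(0.4284)
= 0.33 / 0.654523
r_corrected = 0.5042

0.5042


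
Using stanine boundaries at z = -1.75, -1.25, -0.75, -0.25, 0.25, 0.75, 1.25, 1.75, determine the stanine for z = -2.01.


Stanine boundaries: [-1.75, -1.25, -0.75, -0.25, 0.25, 0.75, 1.25, 1.75]
z = -2.01
Check each boundary:
  z < -1.75
  z < -1.25
  z < -0.75
  z < -0.25
  z < 0.25
  z < 0.75
  z < 1.25
  z < 1.75
Highest qualifying boundary gives stanine = 1

1


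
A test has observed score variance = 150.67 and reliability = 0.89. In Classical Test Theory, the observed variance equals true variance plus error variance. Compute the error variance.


var_true = rxx * var_obs = 0.89 * 150.67 = 134.0963
var_error = var_obs - var_true
var_error = 150.67 - 134.0963
var_error = 16.5737

16.5737


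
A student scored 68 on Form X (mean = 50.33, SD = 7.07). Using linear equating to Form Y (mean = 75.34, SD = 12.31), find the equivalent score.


slope = SD_Y / SD_X = 12.31 / 7.07 ~ 1.7412
intercept = mean_Y - slope * mean_X = 75.34 - (12.31 / 7.07) * 50.33 ~ -12.2926
Y = slope * X + intercept. To avoid rounding drift from the rounded slope/intercept, evaluate the equivalent form Y = mean_Y + SD_Y * (X - mean_X) / SD_X at full precision:
Y = 75.34 + 12.31 * (68 - 50.33) / 7.07
Y = 75.34 + 12.31 * 17.67 / 7.07
Y = 75.34 + 217.5177 / 7.07
Y = 75.34 + 30.7663
Y = 106.1063

106.1063


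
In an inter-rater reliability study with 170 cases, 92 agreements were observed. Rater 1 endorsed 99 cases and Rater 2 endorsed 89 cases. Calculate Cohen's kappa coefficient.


P_o = 92/170 = 0.541176
P_e = (99*89 + 71*81) / 28900 = 0.503875
kappa = (P_o - P_e) / (1 - P_e)
kappa = (0.541176 - 0.503875) / (1 - 0.503875)
kappa = 0.0752

0.0752


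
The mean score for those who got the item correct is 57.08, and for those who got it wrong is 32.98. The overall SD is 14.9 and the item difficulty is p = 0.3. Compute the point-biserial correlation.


q = 1 - p = 0.7
rpb = ((M1 - M0) / SD) * sqrt(p * q)
rpb = ((57.08 - 32.98) / 14.9) * sqrt(0.3 * 0.7)
rpb = 0.7412

0.7412


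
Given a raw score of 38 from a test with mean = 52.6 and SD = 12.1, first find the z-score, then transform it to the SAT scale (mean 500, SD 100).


z = (X - mean) / SD = (38 - 52.6) / 12.1
z = -14.6 / 12.1
z = -1.2066
SAT-scale = SAT = 500 + 100z
Carry z at full precision (z = -14.6 / 12.1) into the conversion:
SAT-scale = 500 + 100 * (-14.6 / 12.1) = 500 + -1460 / 12.1
SAT-scale = 500 + -120.6612
SAT-scale = 379.3388

379.3388


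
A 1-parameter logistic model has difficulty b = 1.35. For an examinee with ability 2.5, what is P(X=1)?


theta - b = 2.5 - 1.35 = 1.15
exp(-(theta - b)) = exp(-1.15) = 0.3166
P = 1 / (1 + 0.3166)
P = 0.7595

0.7595


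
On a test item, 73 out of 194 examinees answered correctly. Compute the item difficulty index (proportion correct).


Item difficulty p = number correct / total examinees
p = 73 / 194
p = 0.3763

0.3763


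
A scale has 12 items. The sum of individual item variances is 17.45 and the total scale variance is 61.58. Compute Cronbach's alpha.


alpha = (k/(k-1)) * (1 - sum(si^2)/s_total^2)
= (12/11) * (1 - 17.45/61.58)
alpha = 0.7818

0.7818


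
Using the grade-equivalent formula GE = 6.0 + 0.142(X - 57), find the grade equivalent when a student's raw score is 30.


raw - median = 30 - 57 = -27
slope * diff = 0.142 * -27 = -3.834
GE = 6.0 + -3.834
GE = 2.166

2.166


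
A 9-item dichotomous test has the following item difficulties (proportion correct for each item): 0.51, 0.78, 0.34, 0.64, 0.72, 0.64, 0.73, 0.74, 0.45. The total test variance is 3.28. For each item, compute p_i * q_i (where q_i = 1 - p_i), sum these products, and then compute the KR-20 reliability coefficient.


For each item, compute p_i * q_i:
  Item 1: 0.51 * 0.49 = 0.2499
  Item 2: 0.78 * 0.22 = 0.1716
  Item 3: 0.34 * 0.66 = 0.2244
  Item 4: 0.64 * 0.36 = 0.2304
  Item 5: 0.72 * 0.28 = 0.2016
  Item 6: 0.64 * 0.36 = 0.2304
  Item 7: 0.73 * 0.27 = 0.1971
  Item 8: 0.74 * 0.26 = 0.1924
  Item 9: 0.45 * 0.55 = 0.2475
Sum(p_i * q_i) = 0.2499 + 0.1716 + 0.2244 + 0.2304 + 0.2016 + 0.2304 + 0.1971 + 0.1924 + 0.2475 = 1.9453
KR-20 = (k/(k-1)) * (1 - Sum(p_i*q_i) / Var_total)
= (9/8) * (1 - 1.9453/3.28)
= 1.125 * 0.4069
KR-20 = 0.4578

0.4578


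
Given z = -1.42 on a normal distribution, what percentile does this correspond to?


CDF(z) = 0.5 * (1 + erf(z/sqrt(2)))
erf(-1.0041) = -0.8444
CDF = 0.0778
Percentile rank = 0.0778 * 100 = 7.78

7.78


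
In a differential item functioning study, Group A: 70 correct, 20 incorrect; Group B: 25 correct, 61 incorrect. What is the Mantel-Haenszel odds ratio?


Odds_A = 70/20 = 3.5
Odds_B = 25/61 = 0.4098
OR = Odds_A / Odds_B = 3.5 / 0.4098
Exactly, OR = (70 * 61) / (20 * 25) = 4270 / 500
OR = 8.54

8.54


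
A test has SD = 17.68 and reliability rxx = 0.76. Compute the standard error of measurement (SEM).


SEM = SD * sqrt(1 - rxx)
SEM = 17.68 * sqrt(1 - 0.76)
SEM = 17.68 * sqrt(0.24) = 17.68 * 0.489898
SEM = 8.6614

8.6614


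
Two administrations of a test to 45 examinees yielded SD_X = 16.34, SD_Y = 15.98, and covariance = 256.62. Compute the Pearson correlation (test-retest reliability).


r = cov(X,Y) / (SD_X * SD_Y)
r = 256.62 / (16.34 * 15.98)
r = 256.62 / 261.1132
r = 0.9828

0.9828


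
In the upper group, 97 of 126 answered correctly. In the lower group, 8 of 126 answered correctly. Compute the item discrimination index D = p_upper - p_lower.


p_upper = 97/126 = 0.7698
p_lower = 8/126 = 0.0635
D = 0.7698 - 0.0635 = 0.7063

0.7063


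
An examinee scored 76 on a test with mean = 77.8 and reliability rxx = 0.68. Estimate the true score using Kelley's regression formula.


T_est = rxx * X + (1 - rxx) * mean
T_est = 0.68 * 76 + 0.32 * 77.8
T_est = 51.68 + 24.896
T_est = 76.576

76.576


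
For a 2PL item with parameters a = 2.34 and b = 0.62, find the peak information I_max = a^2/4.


For 2PL, max info at theta = b = 0.62
I_max = a^2 / 4 = 2.34^2 / 4
= 5.4756 / 4
I_max = 1.3689

1.3689


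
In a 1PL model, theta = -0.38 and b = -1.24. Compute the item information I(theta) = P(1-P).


P = 1/(1+exp(-(-0.38--1.24))) = 0.7027
I = P*(1-P) = 0.7027 * 0.2973
I = 0.2089

0.2089


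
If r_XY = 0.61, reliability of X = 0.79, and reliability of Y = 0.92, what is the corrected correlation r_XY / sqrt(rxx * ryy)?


r_corrected = rxy / sqrt(rxx * ryy)
= 0.61 / sqrt(0.79 * 0.92)
= 0.61 / sqrt(0.7268)
= 0.61 / 0.852526
r_corrected = 0.7155

0.7155


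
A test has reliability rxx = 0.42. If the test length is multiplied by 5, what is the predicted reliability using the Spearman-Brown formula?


r_new = (n * rxx) / (1 + (n-1) * rxx)
r_new = (5 * 0.42) / (1 + 4 * 0.42)
r_new = 2.1 / 2.68
r_new = 0.7836

0.7836


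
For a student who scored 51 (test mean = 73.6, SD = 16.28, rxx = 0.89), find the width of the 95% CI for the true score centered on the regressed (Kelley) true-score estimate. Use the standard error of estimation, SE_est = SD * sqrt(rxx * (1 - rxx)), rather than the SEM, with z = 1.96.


True score estimate = 0.89*51 + 0.11*73.6 = 53.486
SE_est = SD * sqrt(rxx * (1 - rxx)) = 16.28 * sqrt(0.89 * 0.11) = 16.28 * sqrt(0.0979) = 5.093845
CI = T_est +/- z * SE_est, so width = 2 * z * SE_est = 2 * 1.96 * 5.093845
Width = 19.9679

19.9679


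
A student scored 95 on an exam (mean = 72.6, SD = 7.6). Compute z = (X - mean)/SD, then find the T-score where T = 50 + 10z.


z = (X - mean) / SD = (95 - 72.6) / 7.6
z = 22.4 / 7.6
z = 2.9474
T-score = T = 50 + 10z
Carry z at full precision (z = 22.4 / 7.6) into the conversion:
T-score = 50 + 10 * (22.4 / 7.6) = 50 + 224 / 7.6
T-score = 50 + 29.4737
T-score = 79.4737

79.4737


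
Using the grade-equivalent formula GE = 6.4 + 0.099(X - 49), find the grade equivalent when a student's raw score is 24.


raw - median = 24 - 49 = -25
slope * diff = 0.099 * -25 = -2.475
GE = 6.4 + -2.475
GE = 3.925

3.925


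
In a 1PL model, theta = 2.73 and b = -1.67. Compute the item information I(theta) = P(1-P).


P = 1/(1+exp(-(2.73--1.67))) = 0.9879
I = P*(1-P) = 0.9879 * 0.0121
I = 0.012

0.012


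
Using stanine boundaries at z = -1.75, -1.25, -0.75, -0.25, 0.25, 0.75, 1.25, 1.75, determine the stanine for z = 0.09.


Stanine boundaries: [-1.75, -1.25, -0.75, -0.25, 0.25, 0.75, 1.25, 1.75]
z = 0.09
Check each boundary:
  z >= -1.75 -> could be stanine 2
  z >= -1.25 -> could be stanine 3
  z >= -0.75 -> could be stanine 4
  z >= -0.25 -> could be stanine 5
  z < 0.25
  z < 0.75
  z < 1.25
  z < 1.75
Highest qualifying boundary gives stanine = 5

5


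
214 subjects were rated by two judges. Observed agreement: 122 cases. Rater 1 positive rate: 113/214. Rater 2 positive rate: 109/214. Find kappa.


P_o = 122/214 = 0.570093
P_e = (113*109 + 101*105) / 45796 = 0.500524
kappa = (P_o - P_e) / (1 - P_e)
kappa = (0.570093 - 0.500524) / (1 - 0.500524)
kappa = 0.1393

0.1393


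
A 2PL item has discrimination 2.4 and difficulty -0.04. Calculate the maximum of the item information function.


For 2PL, max info at theta = b = -0.04
I_max = a^2 / 4 = 2.4^2 / 4
= 5.76 / 4
I_max = 1.44

1.44


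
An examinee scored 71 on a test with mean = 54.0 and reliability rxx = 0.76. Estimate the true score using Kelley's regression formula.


T_est = rxx * X + (1 - rxx) * mean
T_est = 0.76 * 71 + 0.24 * 54.0
T_est = 53.96 + 12.96
T_est = 66.92

66.92


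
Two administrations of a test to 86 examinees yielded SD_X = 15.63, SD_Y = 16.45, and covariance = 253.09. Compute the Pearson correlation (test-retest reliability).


r = cov(X,Y) / (SD_X * SD_Y)
r = 253.09 / (15.63 * 16.45)
r = 253.09 / 257.1135
r = 0.9844

0.9844


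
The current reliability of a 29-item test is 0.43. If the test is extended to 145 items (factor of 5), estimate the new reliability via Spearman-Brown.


r_new = (n * rxx) / (1 + (n-1) * rxx)
r_new = (5 * 0.43) / (1 + 4 * 0.43)
r_new = 2.15 / 2.72
r_new = 0.7904

0.7904


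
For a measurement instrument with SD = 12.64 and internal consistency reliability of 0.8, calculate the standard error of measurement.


SEM = SD * sqrt(1 - rxx)
SEM = 12.64 * sqrt(1 - 0.8)
SEM = 12.64 * sqrt(0.2) = 12.64 * 0.447214
SEM = 5.6528

5.6528


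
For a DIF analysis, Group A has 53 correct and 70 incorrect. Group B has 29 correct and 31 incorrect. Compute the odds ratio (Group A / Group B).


Odds_A = 53/70 = 0.7571
Odds_B = 29/31 = 0.9355
OR = Odds_A / Odds_B = 0.7571 / 0.9355
Exactly, OR = (53 * 31) / (70 * 29) = 1643 / 2030
OR = 0.8094

0.8094


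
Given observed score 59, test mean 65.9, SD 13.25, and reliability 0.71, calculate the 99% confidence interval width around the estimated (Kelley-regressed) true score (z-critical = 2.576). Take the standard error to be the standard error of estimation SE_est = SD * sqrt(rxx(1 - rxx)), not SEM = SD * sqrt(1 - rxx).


True score estimate = 0.71*59 + 0.29*65.9 = 61.001
SE_est = SD * sqrt(rxx * (1 - rxx)) = 13.25 * sqrt(0.71 * 0.29) = 13.25 * sqrt(0.2059) = 6.012347
CI = T_est +/- z * SE_est, so width = 2 * z * SE_est = 2 * 2.576 * 6.012347
Width = 30.9756

30.9756


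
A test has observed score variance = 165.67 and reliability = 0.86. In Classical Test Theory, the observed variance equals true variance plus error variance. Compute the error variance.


var_true = rxx * var_obs = 0.86 * 165.67 = 142.4762
var_error = var_obs - var_true
var_error = 165.67 - 142.4762
var_error = 23.1938

23.1938


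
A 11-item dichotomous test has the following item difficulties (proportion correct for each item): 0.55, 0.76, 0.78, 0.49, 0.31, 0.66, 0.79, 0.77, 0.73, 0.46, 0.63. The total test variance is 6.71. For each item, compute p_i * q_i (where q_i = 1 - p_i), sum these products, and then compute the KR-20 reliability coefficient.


For each item, compute p_i * q_i:
  Item 1: 0.55 * 0.45 = 0.2475
  Item 2: 0.76 * 0.24 = 0.1824
  Item 3: 0.78 * 0.22 = 0.1716
  Item 4: 0.49 * 0.51 = 0.2499
  Item 5: 0.31 * 0.69 = 0.2139
  Item 6: 0.66 * 0.34 = 0.2244
  Item 7: 0.79 * 0.21 = 0.1659
  Item 8: 0.77 * 0.23 = 0.1771
  Item 9: 0.73 * 0.27 = 0.1971
  Item 10: 0.46 * 0.54 = 0.2484
  Item 11: 0.63 * 0.37 = 0.2331
Sum(p_i * q_i) = 0.2475 + 0.1824 + 0.1716 + 0.2499 + 0.2139 + 0.2244 + 0.1659 + 0.1771 + 0.1971 + 0.2484 + 0.2331 = 2.3113
KR-20 = (k/(k-1)) * (1 - Sum(p_i*q_i) / Var_total)
= (11/10) * (1 - 2.3113/6.71)
= 1.1 * 0.6555
KR-20 = 0.7211

0.7211


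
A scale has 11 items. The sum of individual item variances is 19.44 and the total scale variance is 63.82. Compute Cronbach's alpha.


alpha = (k/(k-1)) * (1 - sum(si^2)/s_total^2)
= (11/10) * (1 - 19.44/63.82)
alpha = 0.7649

0.7649


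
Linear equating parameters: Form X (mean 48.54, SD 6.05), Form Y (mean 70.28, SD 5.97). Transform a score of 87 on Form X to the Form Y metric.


slope = SD_Y / SD_X = 5.97 / 6.05 ~ 0.9868
intercept = mean_Y - slope * mean_X = 70.28 - (5.97 / 6.05) * 48.54 ~ 22.3819
Y = slope * X + intercept. To avoid rounding drift from the rounded slope/intercept, evaluate the equivalent form Y = mean_Y + SD_Y * (X - mean_X) / SD_X at full precision:
Y = 70.28 + 5.97 * (87 - 48.54) / 6.05
Y = 70.28 + 5.97 * 38.46 / 6.05
Y = 70.28 + 229.6062 / 6.05
Y = 70.28 + 37.9514
Y = 108.2314

108.2314


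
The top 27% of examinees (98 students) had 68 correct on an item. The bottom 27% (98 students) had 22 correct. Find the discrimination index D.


p_upper = 68/98 = 0.6939
p_lower = 22/98 = 0.2245
D = 0.6939 - 0.2245 = 0.4694

0.4694


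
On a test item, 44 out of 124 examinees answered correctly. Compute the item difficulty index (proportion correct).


Item difficulty p = number correct / total examinees
p = 44 / 124
p = 0.3548

0.3548


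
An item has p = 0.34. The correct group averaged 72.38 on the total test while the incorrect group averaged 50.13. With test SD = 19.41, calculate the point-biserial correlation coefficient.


q = 1 - p = 0.66
rpb = ((M1 - M0) / SD) * sqrt(p * q)
rpb = ((72.38 - 50.13) / 19.41) * sqrt(0.34 * 0.66)
rpb = 0.543

0.543


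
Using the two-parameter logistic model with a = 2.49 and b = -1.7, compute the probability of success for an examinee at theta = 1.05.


a*(theta - b) = 2.49 * (1.05 - -1.7) = 6.8475
exp(-6.8475) = 0.0011
P = 1 / (1 + 0.0011)
P = 0.9989

0.9989


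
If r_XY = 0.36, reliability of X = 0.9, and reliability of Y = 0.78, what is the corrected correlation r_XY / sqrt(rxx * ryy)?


r_corrected = rxy / sqrt(rxx * ryy)
= 0.36 / sqrt(0.9 * 0.78)
= 0.36 / sqrt(0.702)
= 0.36 / 0.837854
r_corrected = 0.4297

0.4297


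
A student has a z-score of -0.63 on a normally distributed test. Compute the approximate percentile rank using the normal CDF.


CDF(z) = 0.5 * (1 + erf(z/sqrt(2)))
erf(-0.4455) = -0.4713
CDF = 0.2643
Percentile rank = 0.2643 * 100 = 26.43

26.43


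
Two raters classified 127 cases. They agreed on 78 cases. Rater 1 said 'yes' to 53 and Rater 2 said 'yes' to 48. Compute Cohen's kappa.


P_o = 78/127 = 0.614173
P_e = (53*48 + 74*79) / 16129 = 0.520181
kappa = (P_o - P_e) / (1 - P_e)
kappa = (0.614173 - 0.520181) / (1 - 0.520181)
kappa = 0.1959

0.1959


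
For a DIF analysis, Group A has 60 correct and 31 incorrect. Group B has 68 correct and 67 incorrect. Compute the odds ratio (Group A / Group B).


Odds_A = 60/31 = 1.9355
Odds_B = 68/67 = 1.0149
OR = Odds_A / Odds_B = 1.9355 / 1.0149
Exactly, OR = (60 * 67) / (31 * 68) = 4020 / 2108
OR = 1.907

1.907


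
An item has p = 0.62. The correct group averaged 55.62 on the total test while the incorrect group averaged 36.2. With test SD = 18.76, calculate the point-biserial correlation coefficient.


q = 1 - p = 0.38
rpb = ((M1 - M0) / SD) * sqrt(p * q)
rpb = ((55.62 - 36.2) / 18.76) * sqrt(0.62 * 0.38)
rpb = 0.5025

0.5025


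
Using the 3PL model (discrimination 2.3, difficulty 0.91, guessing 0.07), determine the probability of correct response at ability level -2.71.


logit = 2.3*(-2.71 - 0.91) = -8.326
P* = 1/(1 + exp(--8.326)) = 0.0002
P = 0.07 + (1 - 0.07) * 0.0002
P = 0.0702

0.0702


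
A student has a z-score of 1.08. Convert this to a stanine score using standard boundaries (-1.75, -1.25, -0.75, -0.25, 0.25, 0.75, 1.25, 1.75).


Stanine boundaries: [-1.75, -1.25, -0.75, -0.25, 0.25, 0.75, 1.25, 1.75]
z = 1.08
Check each boundary:
  z >= -1.75 -> could be stanine 2
  z >= -1.25 -> could be stanine 3
  z >= -0.75 -> could be stanine 4
  z >= -0.25 -> could be stanine 5
  z >= 0.25 -> could be stanine 6
  z >= 0.75 -> could be stanine 7
  z < 1.25
  z < 1.75
Highest qualifying boundary gives stanine = 7

7


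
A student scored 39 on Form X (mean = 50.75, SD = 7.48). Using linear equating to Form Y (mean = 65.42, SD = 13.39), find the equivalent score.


slope = SD_Y / SD_X = 13.39 / 7.48 ~ 1.7901
intercept = mean_Y - slope * mean_X = 65.42 - (13.39 / 7.48) * 50.75 ~ -25.4279
Y = slope * X + intercept. To avoid rounding drift from the rounded slope/intercept, evaluate the equivalent form Y = mean_Y + SD_Y * (X - mean_X) / SD_X at full precision:
Y = 65.42 + 13.39 * (39 - 50.75) / 7.48
Y = 65.42 - 13.39 * 11.75 / 7.48
Y = 65.42 - 157.3325 / 7.48
Y = 65.42 - 21.0338
Y = 44.3862

44.3862


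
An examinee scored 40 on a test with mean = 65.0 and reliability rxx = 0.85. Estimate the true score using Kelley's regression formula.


T_est = rxx * X + (1 - rxx) * mean
T_est = 0.85 * 40 + 0.15 * 65.0
T_est = 34.0 + 9.75
T_est = 43.75

43.75


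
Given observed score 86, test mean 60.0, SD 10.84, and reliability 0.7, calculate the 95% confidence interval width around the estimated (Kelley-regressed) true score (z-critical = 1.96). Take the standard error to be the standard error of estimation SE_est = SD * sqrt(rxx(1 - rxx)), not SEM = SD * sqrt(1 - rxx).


True score estimate = 0.7*86 + 0.3*60.0 = 78.2
SE_est = SD * sqrt(rxx * (1 - rxx)) = 10.84 * sqrt(0.7 * 0.3) = 10.84 * sqrt(0.21) = 4.967512
CI = T_est +/- z * SE_est, so width = 2 * z * SE_est = 2 * 1.96 * 4.967512
Width = 19.4726

19.4726


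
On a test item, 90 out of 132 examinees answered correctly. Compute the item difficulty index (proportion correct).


Item difficulty p = number correct / total examinees
p = 90 / 132
p = 0.6818

0.6818


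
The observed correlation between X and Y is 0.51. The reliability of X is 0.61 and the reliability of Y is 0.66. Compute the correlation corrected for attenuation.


r_corrected = rxy / sqrt(rxx * ryy)
= 0.51 / sqrt(0.61 * 0.66)
= 0.51 / sqrt(0.4026)
= 0.51 / 0.634508
r_corrected = 0.8038

0.8038


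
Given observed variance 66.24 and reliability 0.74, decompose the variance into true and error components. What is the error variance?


var_true = rxx * var_obs = 0.74 * 66.24 = 49.0176
var_error = var_obs - var_true
var_error = 66.24 - 49.0176
var_error = 17.2224

17.2224


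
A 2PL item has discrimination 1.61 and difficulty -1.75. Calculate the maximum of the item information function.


For 2PL, max info at theta = b = -1.75
I_max = a^2 / 4 = 1.61^2 / 4
= 2.5921 / 4
I_max = 0.648

0.648


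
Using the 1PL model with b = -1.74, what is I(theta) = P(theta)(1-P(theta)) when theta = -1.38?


P = 1/(1+exp(-(-1.38--1.74))) = 0.589
I = P*(1-P) = 0.589 * 0.411
I = 0.2421

0.2421


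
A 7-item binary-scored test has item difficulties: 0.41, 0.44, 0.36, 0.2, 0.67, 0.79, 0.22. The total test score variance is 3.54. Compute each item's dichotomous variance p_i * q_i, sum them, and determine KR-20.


For each item, compute p_i * q_i:
  Item 1: 0.41 * 0.59 = 0.2419
  Item 2: 0.44 * 0.56 = 0.2464
  Item 3: 0.36 * 0.64 = 0.2304
  Item 4: 0.2 * 0.8 = 0.16
  Item 5: 0.67 * 0.33 = 0.2211
  Item 6: 0.79 * 0.21 = 0.1659
  Item 7: 0.22 * 0.78 = 0.1716
Sum(p_i * q_i) = 0.2419 + 0.2464 + 0.2304 + 0.16 + 0.2211 + 0.1659 + 0.1716 = 1.4373
KR-20 = (k/(k-1)) * (1 - Sum(p_i*q_i) / Var_total)
= (7/6) * (1 - 1.4373/3.54)
= 1.1667 * 0.594
KR-20 = 0.693

0.693


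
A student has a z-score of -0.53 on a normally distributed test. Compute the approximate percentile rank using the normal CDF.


CDF(z) = 0.5 * (1 + erf(z/sqrt(2)))
erf(-0.3748) = -0.4039
CDF = 0.2981
Percentile rank = 0.2981 * 100 = 29.81

29.81


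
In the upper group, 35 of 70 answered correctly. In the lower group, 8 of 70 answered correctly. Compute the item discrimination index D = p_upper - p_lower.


p_upper = 35/70 = 0.5
p_lower = 8/70 = 0.1143
D = 0.5 - 0.1143 = 0.3857

0.3857


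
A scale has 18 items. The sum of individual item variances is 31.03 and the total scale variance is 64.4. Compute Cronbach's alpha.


alpha = (k/(k-1)) * (1 - sum(si^2)/s_total^2)
= (18/17) * (1 - 31.03/64.4)
alpha = 0.5486

0.5486


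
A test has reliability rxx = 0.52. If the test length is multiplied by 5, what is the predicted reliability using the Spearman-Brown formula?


r_new = (n * rxx) / (1 + (n-1) * rxx)
r_new = (5 * 0.52) / (1 + 4 * 0.52)
r_new = 2.6 / 3.08
r_new = 0.8442

0.8442


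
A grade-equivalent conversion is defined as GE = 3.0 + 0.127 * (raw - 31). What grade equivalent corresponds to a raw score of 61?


raw - median = 61 - 31 = 30
slope * diff = 0.127 * 30 = 3.81
GE = 3.0 + 3.81
GE = 6.81

6.81


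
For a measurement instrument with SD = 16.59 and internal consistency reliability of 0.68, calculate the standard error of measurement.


SEM = SD * sqrt(1 - rxx)
SEM = 16.59 * sqrt(1 - 0.68)
SEM = 16.59 * sqrt(0.32) = 16.59 * 0.565685
SEM = 9.3847

9.3847


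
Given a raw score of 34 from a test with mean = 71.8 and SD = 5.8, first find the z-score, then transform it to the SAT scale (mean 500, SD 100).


z = (X - mean) / SD = (34 - 71.8) / 5.8
z = -37.8 / 5.8
z = -6.5172
SAT-scale = SAT = 500 + 100z
Carry z at full precision (z = -37.8 / 5.8) into the conversion:
SAT-scale = 500 + 100 * (-37.8 / 5.8) = 500 + -3780 / 5.8
SAT-scale = 500 + -651.7241
SAT-scale = -151.7241

-151.7241


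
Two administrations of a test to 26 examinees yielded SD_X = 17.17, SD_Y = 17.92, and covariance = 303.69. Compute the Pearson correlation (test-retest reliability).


r = cov(X,Y) / (SD_X * SD_Y)
r = 303.69 / (17.17 * 17.92)
r = 303.69 / 307.6864
r = 0.987

0.987


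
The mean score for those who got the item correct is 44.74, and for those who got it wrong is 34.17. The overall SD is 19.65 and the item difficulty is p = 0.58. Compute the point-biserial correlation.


q = 1 - p = 0.42
rpb = ((M1 - M0) / SD) * sqrt(p * q)
rpb = ((44.74 - 34.17) / 19.65) * sqrt(0.58 * 0.42)
rpb = 0.2655

0.2655


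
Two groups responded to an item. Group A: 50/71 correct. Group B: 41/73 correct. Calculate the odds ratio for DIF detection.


Odds_A = 50/21 = 2.381
Odds_B = 41/32 = 1.2812
OR = Odds_A / Odds_B = 2.381 / 1.2812
Exactly, OR = (50 * 32) / (21 * 41) = 1600 / 861
OR = 1.8583

1.8583


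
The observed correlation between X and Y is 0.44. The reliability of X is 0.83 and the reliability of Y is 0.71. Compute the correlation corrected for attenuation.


r_corrected = rxy / sqrt(rxx * ryy)
= 0.44 / sqrt(0.83 * 0.71)
= 0.44 / sqrt(0.5893)
= 0.44 / 0.767659
r_corrected = 0.5732

0.5732


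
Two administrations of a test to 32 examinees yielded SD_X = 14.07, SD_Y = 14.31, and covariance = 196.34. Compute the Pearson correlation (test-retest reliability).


r = cov(X,Y) / (SD_X * SD_Y)
r = 196.34 / (14.07 * 14.31)
r = 196.34 / 201.3417
r = 0.9752

0.9752
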